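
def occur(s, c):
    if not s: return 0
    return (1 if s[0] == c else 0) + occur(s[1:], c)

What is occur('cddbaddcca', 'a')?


s[0]='c' != 'a' -> 0
s[0]='d' != 'a' -> 0
s[0]='d' != 'a' -> 0
s[0]='b' != 'a' -> 0
s[0]='a' == 'a' -> 1
s[0]='d' != 'a' -> 0
s[0]='d' != 'a' -> 0
s[0]='c' != 'a' -> 0
s[0]='c' != 'a' -> 0
s[0]='a' == 'a' -> 1
Sum: 0 + 0 + 0 + 0 + 1 + 0 + 0 + 0 + 0 + 1 = 2

2


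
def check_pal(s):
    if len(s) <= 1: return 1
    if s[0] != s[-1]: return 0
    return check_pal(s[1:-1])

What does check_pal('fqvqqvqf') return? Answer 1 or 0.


check_pal('fqvqqvqf'): s[0]='f' == s[-1]='f' -> check check_pal('qvqqvq')
check_pal('qvqqvq'): s[0]='q' == s[-1]='q' -> check check_pal('vqqv')
check_pal('vqqv'): s[0]='v' == s[-1]='v' -> check check_pal('qq')
check_pal('qq'): s[0]='q' == s[-1]='q' -> check check_pal('')
check_pal(''): len <= 1 -> return 1  (base case)
Result: 1 (palindrome)

1


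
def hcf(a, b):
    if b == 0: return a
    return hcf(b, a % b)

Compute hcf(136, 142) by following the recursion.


hcf(136, 142) = hcf(142, 136)
hcf(142, 136) = hcf(136, 6)
hcf(136, 6) = hcf(6, 4)
hcf(6, 4) = hcf(4, 2)
hcf(4, 2) = hcf(2, 0)
hcf(2, 0) = 2  (base case)

2


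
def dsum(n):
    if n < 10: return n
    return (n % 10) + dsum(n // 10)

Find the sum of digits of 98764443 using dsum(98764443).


dsum(98764443) = 3 + dsum(9876444)
dsum(9876444) = 4 + dsum(987644)
dsum(987644) = 4 + dsum(98764)
dsum(98764) = 4 + dsum(9876)
dsum(9876) = 6 + dsum(987)
dsum(987) = 7 + dsum(98)
dsum(98) = 8 + dsum(9)
dsum(9) = 9  (base case)
Total: 3 + 4 + 4 + 4 + 6 + 7 + 8 + 9 = 45

45


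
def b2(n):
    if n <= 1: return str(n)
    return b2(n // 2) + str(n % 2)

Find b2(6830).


b2(6830) = b2(3415) + '0'
b2(3415) = b2(1707) + '1'
b2(1707) = b2(853) + '1'
b2(853) = b2(426) + '1'
b2(426) = b2(213) + '0'
b2(213) = b2(106) + '1'
b2(106) = b2(53) + '0'
b2(53) = b2(26) + '1'
b2(26) = b2(13) + '0'
b2(13) = b2(6) + '1'
b2(6) = b2(3) + '0'
b2(3) = b2(1) + '1'
b2(1) = '1'  (base case)
Concatenating: '1' + '1' + '0' + '1' + '0' + '1' + '0' + '1' + '0' + '1' + '1' + '1' + '0' = '1101010101110'

1101010101110


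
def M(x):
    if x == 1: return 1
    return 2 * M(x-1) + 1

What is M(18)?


M(18) = 2 * M(17) + 1
M(17) = 2 * M(16) + 1
M(16) = 2 * M(15) + 1
M(15) = 2 * M(14) + 1
M(14) = 2 * M(13) + 1
M(13) = 2 * M(12) + 1
M(12) = 2 * M(11) + 1
M(11) = 2 * M(10) + 1
M(10) = 2 * M(9) + 1
M(9) = 2 * M(8) + 1
M(8) = 2 * M(7) + 1
M(7) = 2 * M(6) + 1
M(6) = 2 * M(5) + 1
M(5) = 2 * M(4) + 1
M(4) = 2 * M(3) + 1
M(3) = 2 * M(2) + 1
M(2) = 2 * M(1) + 1
M(1) = 1  (base case)
M(2) = 2 * 1 + 1 = 3
M(3) = 2 * 3 + 1 = 7
M(4) = 2 * 7 + 1 = 15
M(5) = 2 * 15 + 1 = 31
M(6) = 2 * 31 + 1 = 63
M(7) = 2 * 63 + 1 = 127
M(8) = 2 * 127 + 1 = 255
M(9) = 2 * 255 + 1 = 511
M(10) = 2 * 511 + 1 = 1023
M(11) = 2 * 1023 + 1 = 2047
M(12) = 2 * 2047 + 1 = 4095
M(13) = 2 * 4095 + 1 = 8191
M(14) = 2 * 8191 + 1 = 16383
M(15) = 2 * 16383 + 1 = 32767
M(16) = 2 * 32767 + 1 = 65535
M(17) = 2 * 65535 + 1 = 131071
M(18) = 2 * 131071 + 1 = 262143

262143


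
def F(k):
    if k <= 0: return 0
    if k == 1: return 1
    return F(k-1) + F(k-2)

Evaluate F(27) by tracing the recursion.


Computing F(27) bottom-up:
F(0) = 0
F(1) = 1
F(2) = F(1) + F(0) = 1 + 0 = 1
F(3) = F(2) + F(1) = 1 + 1 = 2
F(4) = F(3) + F(2) = 2 + 1 = 3
F(5) = F(4) + F(3) = 3 + 2 = 5
F(6) = F(5) + F(4) = 5 + 3 = 8
F(7) = F(6) + F(5) = 8 + 5 = 13
F(8) = F(7) + F(6) = 13 + 8 = 21
F(9) = F(8) + F(7) = 21 + 13 = 34
F(10) = F(9) + F(8) = 34 + 21 = 55
F(11) = F(10) + F(9) = 55 + 34 = 89
F(12) = F(11) + F(10) = 89 + 55 = 144
F(13) = F(12) + F(11) = 144 + 89 = 233
F(14) = F(13) + F(12) = 233 + 144 = 377
F(15) = F(14) + F(13) = 377 + 233 = 610
F(16) = F(15) + F(14) = 610 + 377 = 987
F(17) = F(16) + F(15) = 987 + 610 = 1597
F(18) = F(17) + F(16) = 1597 + 987 = 2584
F(19) = F(18) + F(17) = 2584 + 1597 = 4181
F(20) = F(19) + F(18) = 4181 + 2584 = 6765
F(21) = F(20) + F(19) = 6765 + 4181 = 10946
F(22) = F(21) + F(20) = 10946 + 6765 = 17711
F(23) = F(22) + F(21) = 17711 + 10946 = 28657
F(24) = F(23) + F(22) = 28657 + 17711 = 46368
F(25) = F(24) + F(23) = 46368 + 28657 = 75025
F(26) = F(25) + F(24) = 75025 + 46368 = 121393
F(27) = F(26) + F(25) = 121393 + 75025 = 196418

196418


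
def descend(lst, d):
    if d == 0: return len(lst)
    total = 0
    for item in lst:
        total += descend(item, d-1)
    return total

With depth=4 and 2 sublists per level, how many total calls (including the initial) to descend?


At depth 0 (root): 1 call
At depth 1: each of 1 parents calls descend on 2 children = 2 calls
At depth 2: each of 2 parents calls descend on 2 children = 4 calls
At depth 3: each of 4 parents calls descend on 2 children = 8 calls
At depth 4: each of 8 parents calls descend on 2 children = 16 calls
Total: 1 + 2 + 4 + 8 + 16 = 31

31


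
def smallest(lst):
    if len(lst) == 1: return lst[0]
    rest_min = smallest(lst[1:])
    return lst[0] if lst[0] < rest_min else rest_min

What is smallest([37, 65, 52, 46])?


smallest([37, 65, 52, 46]): compare 37 with smallest([65, 52, 46])
smallest([65, 52, 46]): compare 65 with smallest([52, 46])
smallest([52, 46]): compare 52 with smallest([46])
smallest([46]) = 46  (base case)
Compare 52 with 46 -> 46
Compare 65 with 46 -> 46
Compare 37 with 46 -> 37

37


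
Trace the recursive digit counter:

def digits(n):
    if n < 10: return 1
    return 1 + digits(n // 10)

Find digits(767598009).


digits(767598009) = 1 + digits(76759800)
digits(76759800) = 1 + digits(7675980)
digits(7675980) = 1 + digits(767598)
digits(767598) = 1 + digits(76759)
digits(76759) = 1 + digits(7675)
digits(7675) = 1 + digits(767)
digits(767) = 1 + digits(76)
digits(76) = 1 + digits(7)
digits(7) = 1  (base case: 7 < 10)
Unwinding: 1 + 1 + 1 + 1 + 1 + 1 + 1 + 1 + 1 = 9

9


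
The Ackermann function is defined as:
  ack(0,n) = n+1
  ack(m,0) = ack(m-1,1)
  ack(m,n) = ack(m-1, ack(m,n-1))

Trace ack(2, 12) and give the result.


ack(2, 12) = ack(1, ack(2, 11))
  ack(2, 11) = ack(1, ack(2, 10))
    ack(2, 10) = ack(1, ack(2, 9))
      ack(2, 9) = ack(1, ack(2, 8))
        ack(2, 8) = ack(1, ack(2, 7))
          ack(2, 7) = ack(1, ack(2, 6))
          ack(2, 6) = ack(1, ack(2, 5))
          ack(2, 5) = ack(1, ack(2, 4))
          ack(2, 4) = ack(1, ack(2, 3))
          ack(2, 3) = ack(1, ack(2, 2))
          ack(2, 2) = ack(1, ack(2, 1))
          ack(2, 1) = ack(1, ack(2, 0))
          ack(2, 0) = ack(1, 1)
          ack(1, 1) = ack(0, ack(1, 0))
          ack(1, 0) = ack(0, 1)
          ack(0, 1) = 2
            = ack(0, 2)
          ack(0, 2) = 3
            = ack(1, 3)
          ack(1, 3) = ack(0, ack(1, 2))
          ack(1, 2) = ack(0, ack(1, 1))
          ack(1, 1) = ack(0, ack(1, 0))
          ack(1, 0) = ack(0, 1)
          ack(0, 1) = 2
            = ack(0, 2)
... (trace truncated)
Result: ack(2, 12) = 27

27


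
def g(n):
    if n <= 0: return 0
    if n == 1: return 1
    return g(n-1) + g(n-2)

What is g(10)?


Computing g(10) bottom-up:
g(0) = 0
g(1) = 1
g(2) = g(1) + g(0) = 1 + 0 = 1
g(3) = g(2) + g(1) = 1 + 1 = 2
g(4) = g(3) + g(2) = 2 + 1 = 3
g(5) = g(4) + g(3) = 3 + 2 = 5
g(6) = g(5) + g(4) = 5 + 3 = 8
g(7) = g(6) + g(5) = 8 + 5 = 13
g(8) = g(7) + g(6) = 13 + 8 = 21
g(9) = g(8) + g(7) = 21 + 13 = 34
g(10) = g(9) + g(8) = 34 + 21 = 55

55


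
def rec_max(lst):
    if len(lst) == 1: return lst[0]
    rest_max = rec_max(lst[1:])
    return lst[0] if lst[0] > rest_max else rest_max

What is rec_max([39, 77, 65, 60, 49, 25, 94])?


rec_max([39, 77, 65, 60, 49, 25, 94]): compare 39 with rec_max([77, 65, 60, 49, 25, 94])
rec_max([77, 65, 60, 49, 25, 94]): compare 77 with rec_max([65, 60, 49, 25, 94])
rec_max([65, 60, 49, 25, 94]): compare 65 with rec_max([60, 49, 25, 94])
rec_max([60, 49, 25, 94]): compare 60 with rec_max([49, 25, 94])
rec_max([49, 25, 94]): compare 49 with rec_max([25, 94])
rec_max([25, 94]): compare 25 with rec_max([94])
rec_max([94]) = 94  (base case)
Compare 25 with 94 -> 94
Compare 49 with 94 -> 94
Compare 60 with 94 -> 94
Compare 65 with 94 -> 94
Compare 77 with 94 -> 94
Compare 39 with 94 -> 94

94


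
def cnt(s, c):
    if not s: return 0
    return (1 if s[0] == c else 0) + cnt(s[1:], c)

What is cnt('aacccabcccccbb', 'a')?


s[0]='a' == 'a' -> 1
s[0]='a' == 'a' -> 1
s[0]='c' != 'a' -> 0
s[0]='c' != 'a' -> 0
s[0]='c' != 'a' -> 0
s[0]='a' == 'a' -> 1
s[0]='b' != 'a' -> 0
s[0]='c' != 'a' -> 0
s[0]='c' != 'a' -> 0
s[0]='c' != 'a' -> 0
s[0]='c' != 'a' -> 0
s[0]='c' != 'a' -> 0
s[0]='b' != 'a' -> 0
s[0]='b' != 'a' -> 0
Sum: 1 + 1 + 0 + 0 + 0 + 1 + 0 + 0 + 0 + 0 + 0 + 0 + 0 + 0 = 3

3


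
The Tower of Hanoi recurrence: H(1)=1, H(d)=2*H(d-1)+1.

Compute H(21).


H(21) = 2 * H(20) + 1
H(20) = 2 * H(19) + 1
H(19) = 2 * H(18) + 1
H(18) = 2 * H(17) + 1
H(17) = 2 * H(16) + 1
H(16) = 2 * H(15) + 1
H(15) = 2 * H(14) + 1
H(14) = 2 * H(13) + 1
H(13) = 2 * H(12) + 1
H(12) = 2 * H(11) + 1
H(11) = 2 * H(10) + 1
H(10) = 2 * H(9) + 1
H(9) = 2 * H(8) + 1
H(8) = 2 * H(7) + 1
H(7) = 2 * H(6) + 1
H(6) = 2 * H(5) + 1
H(5) = 2 * H(4) + 1
H(4) = 2 * H(3) + 1
H(3) = 2 * H(2) + 1
H(2) = 2 * H(1) + 1
H(1) = 1  (base case)
H(2) = 2 * 1 + 1 = 3
H(3) = 2 * 3 + 1 = 7
H(4) = 2 * 7 + 1 = 15
H(5) = 2 * 15 + 1 = 31
H(6) = 2 * 31 + 1 = 63
H(7) = 2 * 63 + 1 = 127
H(8) = 2 * 127 + 1 = 255
H(9) = 2 * 255 + 1 = 511
H(10) = 2 * 511 + 1 = 1023
H(11) = 2 * 1023 + 1 = 2047
H(12) = 2 * 2047 + 1 = 4095
H(13) = 2 * 4095 + 1 = 8191
H(14) = 2 * 8191 + 1 = 16383
H(15) = 2 * 16383 + 1 = 32767
H(16) = 2 * 32767 + 1 = 65535
H(17) = 2 * 65535 + 1 = 131071
H(18) = 2 * 131071 + 1 = 262143
H(19) = 2 * 262143 + 1 = 524287
H(20) = 2 * 524287 + 1 = 1048575
H(21) = 2 * 1048575 + 1 = 2097151

2097151


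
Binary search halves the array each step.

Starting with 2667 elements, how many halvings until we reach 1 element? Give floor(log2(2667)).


2667 / 2 = 1333
1333 / 2 = 666
666 / 2 = 333
333 / 2 = 166
166 / 2 = 83
83 / 2 = 41
41 / 2 = 20
20 / 2 = 10
10 / 2 = 5
5 / 2 = 2
2 / 2 = 1
Reached 1 after 11 halvings

11


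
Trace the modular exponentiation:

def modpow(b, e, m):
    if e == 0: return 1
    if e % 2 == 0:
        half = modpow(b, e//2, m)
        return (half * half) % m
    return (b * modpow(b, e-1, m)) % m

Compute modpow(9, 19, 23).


modpow(9, 19, 23): e is odd, compute modpow(9, 18, 23)
  modpow(9, 18, 23): e is even, compute modpow(9, 9, 23)
    modpow(9, 9, 23): e is odd, compute modpow(9, 8, 23)
      modpow(9, 8, 23): e is even, compute modpow(9, 4, 23)
        modpow(9, 4, 23): e is even, compute modpow(9, 2, 23)
          modpow(9, 2, 23): e is even, compute modpow(9, 1, 23)
          modpow(9, 1, 23): e is odd, compute modpow(9, 0, 23)
          modpow(9, 0, 23) = 1
          (9 * 1) % 23 = 9
          half=9, (9*9) % 23 = 12
        half=12, (12*12) % 23 = 6
      half=6, (6*6) % 23 = 13
    (9 * 13) % 23 = 2
  half=2, (2*2) % 23 = 4
(9 * 4) % 23 = 13

13


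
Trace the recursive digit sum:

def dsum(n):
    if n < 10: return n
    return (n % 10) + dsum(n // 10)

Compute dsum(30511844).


dsum(30511844) = 4 + dsum(3051184)
dsum(3051184) = 4 + dsum(305118)
dsum(305118) = 8 + dsum(30511)
dsum(30511) = 1 + dsum(3051)
dsum(3051) = 1 + dsum(305)
dsum(305) = 5 + dsum(30)
dsum(30) = 0 + dsum(3)
dsum(3) = 3  (base case)
Total: 4 + 4 + 8 + 1 + 1 + 5 + 0 + 3 = 26

26


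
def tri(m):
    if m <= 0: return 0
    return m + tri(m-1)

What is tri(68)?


tri(68)
= 68 + 67 + 66 + 65 + 64 + 63 + 62 + 61 + 60 + 59 + 58 + 57 + 56 + 55 + 54 + 53 + 52 + 51 + 50 + 49 + 48 + 47 + 46 + 45 + 44 + 43 + 42 + 41 + 40 + 39 + 38 + 37 + 36 + 35 + 34 + 33 + 32 + 31 + 30 + 29 + 28 + 27 + 26 + 25 + 24 + 23 + 22 + 21 + 20 + 19 + 18 + 17 + 16 + 15 + 14 + 13 + 12 + 11 + 10 + 9 + 8 + 7 + 6 + 5 + 4 + 3 + 2 + 1 + tri(0)
= 68 + 67 + 66 + 65 + 64 + 63 + 62 + 61 + 60 + 59 + 58 + 57 + 56 + 55 + 54 + 53 + 52 + 51 + 50 + 49 + 48 + 47 + 46 + 45 + 44 + 43 + 42 + 41 + 40 + 39 + 38 + 37 + 36 + 35 + 34 + 33 + 32 + 31 + 30 + 29 + 28 + 27 + 26 + 25 + 24 + 23 + 22 + 21 + 20 + 19 + 18 + 17 + 16 + 15 + 14 + 13 + 12 + 11 + 10 + 9 + 8 + 7 + 6 + 5 + 4 + 3 + 2 + 1 + 0
= 2346

2346


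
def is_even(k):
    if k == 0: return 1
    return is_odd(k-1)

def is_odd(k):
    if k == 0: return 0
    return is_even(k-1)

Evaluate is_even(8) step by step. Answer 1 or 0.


is_even(8) = is_odd(7)
is_odd(7) = is_even(6)
is_even(6) = is_odd(5)
is_odd(5) = is_even(4)
is_even(4) = is_odd(3)
is_odd(3) = is_even(2)
is_even(2) = is_odd(1)
is_odd(1) = is_even(0)
is_even(0) = 1  (base case)
Result: 1

1


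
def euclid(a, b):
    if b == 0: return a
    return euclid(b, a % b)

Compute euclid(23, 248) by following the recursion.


euclid(23, 248) = euclid(248, 23)
euclid(248, 23) = euclid(23, 18)
euclid(23, 18) = euclid(18, 5)
euclid(18, 5) = euclid(5, 3)
euclid(5, 3) = euclid(3, 2)
euclid(3, 2) = euclid(2, 1)
euclid(2, 1) = euclid(1, 0)
euclid(1, 0) = 1  (base case)

1


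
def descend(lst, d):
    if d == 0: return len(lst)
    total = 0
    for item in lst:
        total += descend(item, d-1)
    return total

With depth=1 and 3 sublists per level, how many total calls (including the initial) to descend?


At depth 0 (root): 1 call
At depth 1: each of 1 parents calls descend on 3 children = 3 calls
Total: 1 + 3 = 4

4


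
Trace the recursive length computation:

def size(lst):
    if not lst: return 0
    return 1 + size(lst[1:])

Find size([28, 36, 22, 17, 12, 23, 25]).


size([28, 36, 22, 17, 12, 23, 25]) = 1 + size([36, 22, 17, 12, 23, 25])
size([36, 22, 17, 12, 23, 25]) = 1 + size([22, 17, 12, 23, 25])
size([22, 17, 12, 23, 25]) = 1 + size([17, 12, 23, 25])
size([17, 12, 23, 25]) = 1 + size([12, 23, 25])
size([12, 23, 25]) = 1 + size([23, 25])
size([23, 25]) = 1 + size([25])
size([25]) = 1 + size([])
size([]) = 0  (base case)
Unwinding: 1 + 1 + 1 + 1 + 1 + 1 + 1 + 0 = 7

7


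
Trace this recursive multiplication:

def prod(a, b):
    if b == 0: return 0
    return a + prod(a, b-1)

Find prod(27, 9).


prod(27, 9) = 27 + prod(27, 8)
prod(27, 8) = 27 + prod(27, 7)
prod(27, 7) = 27 + prod(27, 6)
prod(27, 6) = 27 + prod(27, 5)
prod(27, 5) = 27 + prod(27, 4)
prod(27, 4) = 27 + prod(27, 3)
prod(27, 3) = 27 + prod(27, 2)
prod(27, 2) = 27 + prod(27, 1)
prod(27, 1) = 27 + prod(27, 0)
prod(27, 0) = 0  (base case)
Total: 27 + 27 + 27 + 27 + 27 + 27 + 27 + 27 + 27 + 0 = 243

243


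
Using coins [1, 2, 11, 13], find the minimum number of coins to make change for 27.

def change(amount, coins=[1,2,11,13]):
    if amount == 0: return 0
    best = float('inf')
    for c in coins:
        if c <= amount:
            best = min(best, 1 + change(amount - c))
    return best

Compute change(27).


Building up with DP:
change(0) = 0
change(1) = min(1+change(0)=1+0=1) = 1
change(2) = min(1+change(1)=1+1=2, 1+change(0)=1+0=1) = 1
change(3) = min(1+change(2)=1+1=2, 1+change(1)=1+1=2) = 2
change(4) = min(1+change(3)=1+2=3, 1+change(2)=1+1=2) = 2
change(5) = min(1+change(4)=1+2=3, 1+change(3)=1+2=3) = 3
change(6) = min(1+change(5)=1+3=4, 1+change(4)=1+2=3) = 3
change(7) = min(1+change(6)=1+3=4, 1+change(5)=1+3=4) = 4
change(8) = min(1+change(7)=1+4=5, 1+change(6)=1+3=4) = 4
change(9) = min(1+change(8)=1+4=5, 1+change(7)=1+4=5) = 5
change(10) = min(1+change(9)=1+5=6, 1+change(8)=1+4=5) = 5
change(11) = min(1+change(10)=1+5=6, 1+change(9)=1+5=6, 1+change(0)=1+0=1) = 1
change(12) = min(1+change(11)=1+1=2, 1+change(10)=1+5=6, 1+change(1)=1+1=2) = 2
change(13) = min(1+change(12)=1+2=3, 1+change(11)=1+1=2, 1+change(2)=1+1=2, 1+change(0)=1+0=1) = 1
change(14) = min(1+change(13)=1+1=2, 1+change(12)=1+2=3, 1+change(3)=1+2=3, 1+change(1)=1+1=2) = 2
change(15) = min(1+change(14)=1+2=3, 1+change(13)=1+1=2, 1+change(4)=1+2=3, 1+change(2)=1+1=2) = 2
change(16) = min(1+change(15)=1+2=3, 1+change(14)=1+2=3, 1+change(5)=1+3=4, 1+change(3)=1+2=3) = 3
change(17) = min(1+change(16)=1+3=4, 1+change(15)=1+2=3, 1+change(6)=1+3=4, 1+change(4)=1+2=3) = 3
change(18) = min(1+change(17)=1+3=4, 1+change(16)=1+3=4, 1+change(7)=1+4=5, 1+change(5)=1+3=4) = 4
change(19) = min(1+change(18)=1+4=5, 1+change(17)=1+3=4, 1+change(8)=1+4=5, 1+change(6)=1+3=4) = 4
change(20) = min(1+change(19)=1+4=5, 1+change(18)=1+4=5, 1+change(9)=1+5=6, 1+change(7)=1+4=5) = 5
change(21) = min(1+change(20)=1+5=6, 1+change(19)=1+4=5, 1+change(10)=1+5=6, 1+change(8)=1+4=5) = 5
change(22) = min(1+change(21)=1+5=6, 1+change(20)=1+5=6, 1+change(11)=1+1=2, 1+change(9)=1+5=6) = 2
change(23) = min(1+change(22)=1+2=3, 1+change(21)=1+5=6, 1+change(12)=1+2=3, 1+change(10)=1+5=6) = 3
change(24) = min(1+change(23)=1+3=4, 1+change(22)=1+2=3, 1+change(13)=1+1=2, 1+change(11)=1+1=2) = 2
change(25) = min(1+change(24)=1+2=3, 1+change(23)=1+3=4, 1+change(14)=1+2=3, 1+change(12)=1+2=3) = 3
change(26) = min(1+change(25)=1+3=4, 1+change(24)=1+2=3, 1+change(15)=1+2=3, 1+change(13)=1+1=2) = 2
change(27) = min(1+change(26)=1+2=3, 1+change(25)=1+3=4, 1+change(16)=1+3=4, 1+change(14)=1+2=3) = 3

3


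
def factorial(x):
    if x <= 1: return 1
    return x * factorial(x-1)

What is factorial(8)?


factorial(8)
= 8 * factorial(7)
= 8 * 7 * factorial(6)
= 8 * 7 * 6 * factorial(5)
= 8 * 7 * 6 * 5 * factorial(4)
= 8 * 7 * 6 * 5 * 4 * factorial(3)
= 8 * 7 * 6 * 5 * 4 * 3 * factorial(2)
= 8 * 7 * 6 * 5 * 4 * 3 * 2 * factorial(1)
= 8 * 7 * 6 * 5 * 4 * 3 * 2 * 1
= 40320

40320


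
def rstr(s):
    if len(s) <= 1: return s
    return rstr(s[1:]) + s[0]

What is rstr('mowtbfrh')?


rstr('mowtbfrh') = rstr('owtbfrh') + 'm'
rstr('owtbfrh') = rstr('wtbfrh') + 'o'
rstr('wtbfrh') = rstr('tbfrh') + 'w'
rstr('tbfrh') = rstr('bfrh') + 't'
rstr('bfrh') = rstr('frh') + 'b'
rstr('frh') = rstr('rh') + 'f'
rstr('rh') = rstr('h') + 'r'
rstr('h') = 'h'  (base case)
Concatenating: 'h' + 'r' + 'f' + 'b' + 't' + 'w' + 'o' + 'm' = 'hrfbtwom'

hrfbtwom


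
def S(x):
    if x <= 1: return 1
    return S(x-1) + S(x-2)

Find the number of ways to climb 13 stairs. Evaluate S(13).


Building up from base cases:
S(0) = 1
S(1) = 1
S(2) = S(1) + S(0) = 1 + 1 = 2
S(3) = S(2) + S(1) = 2 + 1 = 3
S(4) = S(3) + S(2) = 3 + 2 = 5
S(5) = S(4) + S(3) = 5 + 3 = 8
S(6) = S(5) + S(4) = 8 + 5 = 13
S(7) = S(6) + S(5) = 13 + 8 = 21
S(8) = S(7) + S(6) = 21 + 13 = 34
S(9) = S(8) + S(7) = 34 + 21 = 55
S(10) = S(9) + S(8) = 55 + 34 = 89
S(11) = S(10) + S(9) = 89 + 55 = 144
S(12) = S(11) + S(10) = 144 + 89 = 233
S(13) = S(12) + S(11) = 233 + 144 = 377

377


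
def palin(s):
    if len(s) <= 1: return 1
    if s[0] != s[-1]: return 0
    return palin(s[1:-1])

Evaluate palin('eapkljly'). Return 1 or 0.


palin('eapkljly'): s[0]='e' != s[-1]='y' -> return 0
Result: 0 (not a palindrome)

0


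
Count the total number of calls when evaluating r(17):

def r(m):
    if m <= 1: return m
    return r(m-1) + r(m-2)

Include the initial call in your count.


Let C(n) = total calls for r(n)
C(0) = 1, C(1) = 1
C(2) = 1 + C(1) + C(0) = 1 + 1 + 1 = 3
C(3) = 1 + C(2) + C(1) = 1 + 3 + 1 = 5
C(4) = 1 + C(3) + C(2) = 1 + 5 + 3 = 9
C(5) = 1 + C(4) + C(3) = 1 + 9 + 5 = 15
C(6) = 1 + C(5) + C(4) = 1 + 15 + 9 = 25
C(7) = 1 + C(6) + C(5) = 1 + 25 + 15 = 41
C(8) = 1 + C(7) + C(6) = 1 + 41 + 25 = 67
C(9) = 1 + C(8) + C(7) = 1 + 67 + 41 = 109
C(10) = 1 + C(9) + C(8) = 1 + 109 + 67 = 177
C(11) = 1 + C(10) + C(9) = 1 + 177 + 109 = 287
C(12) = 1 + C(11) + C(10) = 1 + 287 + 177 = 465
C(13) = 1 + C(12) + C(11) = 1 + 465 + 287 = 753
C(14) = 1 + C(13) + C(12) = 1 + 753 + 465 = 1219
C(15) = 1 + C(14) + C(13) = 1 + 1219 + 753 = 1973
C(16) = 1 + C(15) + C(14) = 1 + 1973 + 1219 = 3193
C(17) = 1 + C(16) + C(15) = 1 + 3193 + 1973 = 5167

5167


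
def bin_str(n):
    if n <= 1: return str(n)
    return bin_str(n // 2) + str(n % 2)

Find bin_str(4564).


bin_str(4564) = bin_str(2282) + '0'
bin_str(2282) = bin_str(1141) + '0'
bin_str(1141) = bin_str(570) + '1'
bin_str(570) = bin_str(285) + '0'
bin_str(285) = bin_str(142) + '1'
bin_str(142) = bin_str(71) + '0'
bin_str(71) = bin_str(35) + '1'
bin_str(35) = bin_str(17) + '1'
bin_str(17) = bin_str(8) + '1'
bin_str(8) = bin_str(4) + '0'
bin_str(4) = bin_str(2) + '0'
bin_str(2) = bin_str(1) + '0'
bin_str(1) = '1'  (base case)
Concatenating: '1' + '0' + '0' + '0' + '1' + '1' + '1' + '0' + '1' + '0' + '1' + '0' + '0' = '1000111010100'

1000111010100


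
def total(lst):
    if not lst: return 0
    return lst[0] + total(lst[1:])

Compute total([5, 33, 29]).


total([5, 33, 29]) = 5 + total([33, 29])
total([33, 29]) = 33 + total([29])
total([29]) = 29 + total([])
total([]) = 0  (base case)
Total: 5 + 33 + 29 + 0 = 67

67


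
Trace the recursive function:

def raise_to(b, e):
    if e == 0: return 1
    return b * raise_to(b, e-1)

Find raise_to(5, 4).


raise_to(5, 4)
= 5 * raise_to(5, 3)
= 5 * 5 * raise_to(5, 2)
= 5 * 5 * 5 * raise_to(5, 1)
= 5 * 5 * 5 * 5 * raise_to(5, 0)
= 5 * 5 * 5 * 5 * 1
= 625

625


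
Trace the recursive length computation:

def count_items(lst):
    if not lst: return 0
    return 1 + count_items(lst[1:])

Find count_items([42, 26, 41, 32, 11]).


count_items([42, 26, 41, 32, 11]) = 1 + count_items([26, 41, 32, 11])
count_items([26, 41, 32, 11]) = 1 + count_items([41, 32, 11])
count_items([41, 32, 11]) = 1 + count_items([32, 11])
count_items([32, 11]) = 1 + count_items([11])
count_items([11]) = 1 + count_items([])
count_items([]) = 0  (base case)
Unwinding: 1 + 1 + 1 + 1 + 1 + 0 = 5

5


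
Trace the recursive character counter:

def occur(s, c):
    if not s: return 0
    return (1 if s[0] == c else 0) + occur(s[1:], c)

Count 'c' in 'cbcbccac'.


s[0]='c' == 'c' -> 1
s[0]='b' != 'c' -> 0
s[0]='c' == 'c' -> 1
s[0]='b' != 'c' -> 0
s[0]='c' == 'c' -> 1
s[0]='c' == 'c' -> 1
s[0]='a' != 'c' -> 0
s[0]='c' == 'c' -> 1
Sum: 1 + 0 + 1 + 0 + 1 + 1 + 0 + 1 = 5

5


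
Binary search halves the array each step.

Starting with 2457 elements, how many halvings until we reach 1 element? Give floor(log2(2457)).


2457 / 2 = 1228
1228 / 2 = 614
614 / 2 = 307
307 / 2 = 153
153 / 2 = 76
76 / 2 = 38
38 / 2 = 19
19 / 2 = 9
9 / 2 = 4
4 / 2 = 2
2 / 2 = 1
Reached 1 after 11 halvings

11


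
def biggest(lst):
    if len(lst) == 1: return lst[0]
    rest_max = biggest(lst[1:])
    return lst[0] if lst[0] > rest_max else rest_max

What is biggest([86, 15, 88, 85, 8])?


biggest([86, 15, 88, 85, 8]): compare 86 with biggest([15, 88, 85, 8])
biggest([15, 88, 85, 8]): compare 15 with biggest([88, 85, 8])
biggest([88, 85, 8]): compare 88 with biggest([85, 8])
biggest([85, 8]): compare 85 with biggest([8])
biggest([8]) = 8  (base case)
Compare 85 with 8 -> 85
Compare 88 with 85 -> 88
Compare 15 with 88 -> 88
Compare 86 with 88 -> 88

88


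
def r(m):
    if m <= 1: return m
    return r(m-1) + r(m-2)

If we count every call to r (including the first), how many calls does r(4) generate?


Let C(n) = total calls for r(n)
C(0) = 1, C(1) = 1
C(2) = 1 + C(1) + C(0) = 1 + 1 + 1 = 3
C(3) = 1 + C(2) + C(1) = 1 + 3 + 1 = 5
C(4) = 1 + C(3) + C(2) = 1 + 5 + 3 = 9

9


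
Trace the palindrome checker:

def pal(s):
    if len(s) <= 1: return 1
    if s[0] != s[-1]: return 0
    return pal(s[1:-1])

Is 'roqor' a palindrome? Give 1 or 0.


pal('roqor'): s[0]='r' == s[-1]='r' -> check pal('oqo')
pal('oqo'): s[0]='o' == s[-1]='o' -> check pal('q')
pal('q'): len <= 1 -> return 1  (base case)
Result: 1 (palindrome)

1


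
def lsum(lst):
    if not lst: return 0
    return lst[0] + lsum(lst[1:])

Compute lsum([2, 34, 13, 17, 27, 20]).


lsum([2, 34, 13, 17, 27, 20]) = 2 + lsum([34, 13, 17, 27, 20])
lsum([34, 13, 17, 27, 20]) = 34 + lsum([13, 17, 27, 20])
lsum([13, 17, 27, 20]) = 13 + lsum([17, 27, 20])
lsum([17, 27, 20]) = 17 + lsum([27, 20])
lsum([27, 20]) = 27 + lsum([20])
lsum([20]) = 20 + lsum([])
lsum([]) = 0  (base case)
Total: 2 + 34 + 13 + 17 + 27 + 20 + 0 = 113

113


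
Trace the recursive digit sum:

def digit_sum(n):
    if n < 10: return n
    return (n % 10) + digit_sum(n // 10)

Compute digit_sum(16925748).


digit_sum(16925748) = 8 + digit_sum(1692574)
digit_sum(1692574) = 4 + digit_sum(169257)
digit_sum(169257) = 7 + digit_sum(16925)
digit_sum(16925) = 5 + digit_sum(1692)
digit_sum(1692) = 2 + digit_sum(169)
digit_sum(169) = 9 + digit_sum(16)
digit_sum(16) = 6 + digit_sum(1)
digit_sum(1) = 1  (base case)
Total: 8 + 4 + 7 + 5 + 2 + 9 + 6 + 1 = 42

42


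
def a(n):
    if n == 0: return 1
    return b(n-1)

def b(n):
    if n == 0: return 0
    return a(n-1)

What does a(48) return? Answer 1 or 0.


a(48) = b(47)
b(47) = a(46)
a(46) = b(45)
b(45) = a(44)
a(44) = b(43)
b(43) = a(42)
a(42) = b(41)
b(41) = a(40)
a(40) = b(39)
b(39) = a(38)
a(38) = b(37)
b(37) = a(36)
a(36) = b(35)
b(35) = a(34)
a(34) = b(33)
b(33) = a(32)
a(32) = b(31)
b(31) = a(30)
a(30) = b(29)
b(29) = a(28)
a(28) = b(27)
b(27) = a(26)
a(26) = b(25)
b(25) = a(24)
a(24) = b(23)
b(23) = a(22)
a(22) = b(21)
b(21) = a(20)
a(20) = b(19)
b(19) = a(18)
a(18) = b(17)
b(17) = a(16)
a(16) = b(15)
b(15) = a(14)
a(14) = b(13)
b(13) = a(12)
a(12) = b(11)
b(11) = a(10)
a(10) = b(9)
b(9) = a(8)
a(8) = b(7)
b(7) = a(6)
a(6) = b(5)
b(5) = a(4)
a(4) = b(3)
b(3) = a(2)
a(2) = b(1)
b(1) = a(0)
a(0) = 1  (base case)
Result: 1

1


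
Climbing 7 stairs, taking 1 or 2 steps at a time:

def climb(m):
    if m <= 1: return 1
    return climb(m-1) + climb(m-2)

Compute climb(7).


Building up from base cases:
climb(0) = 1
climb(1) = 1
climb(2) = climb(1) + climb(0) = 1 + 1 = 2
climb(3) = climb(2) + climb(1) = 2 + 1 = 3
climb(4) = climb(3) + climb(2) = 3 + 2 = 5
climb(5) = climb(4) + climb(3) = 5 + 3 = 8
climb(6) = climb(5) + climb(4) = 8 + 5 = 13
climb(7) = climb(6) + climb(5) = 13 + 8 = 21

21


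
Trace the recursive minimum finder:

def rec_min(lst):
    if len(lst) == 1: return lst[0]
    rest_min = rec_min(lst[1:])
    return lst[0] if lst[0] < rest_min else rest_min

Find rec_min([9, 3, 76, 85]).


rec_min([9, 3, 76, 85]): compare 9 with rec_min([3, 76, 85])
rec_min([3, 76, 85]): compare 3 with rec_min([76, 85])
rec_min([76, 85]): compare 76 with rec_min([85])
rec_min([85]) = 85  (base case)
Compare 76 with 85 -> 76
Compare 3 with 76 -> 3
Compare 9 with 3 -> 3

3


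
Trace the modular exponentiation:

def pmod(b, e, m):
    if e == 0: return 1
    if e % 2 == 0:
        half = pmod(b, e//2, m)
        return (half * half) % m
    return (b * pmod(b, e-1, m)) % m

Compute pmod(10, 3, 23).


pmod(10, 3, 23): e is odd, compute pmod(10, 2, 23)
  pmod(10, 2, 23): e is even, compute pmod(10, 1, 23)
    pmod(10, 1, 23): e is odd, compute pmod(10, 0, 23)
      pmod(10, 0, 23) = 1
    (10 * 1) % 23 = 10
  half=10, (10*10) % 23 = 8
(10 * 8) % 23 = 11

11


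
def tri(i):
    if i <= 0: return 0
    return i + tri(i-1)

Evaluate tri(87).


tri(87)
= 87 + 86 + 85 + 84 + 83 + 82 + 81 + 80 + 79 + 78 + 77 + 76 + 75 + 74 + 73 + 72 + 71 + 70 + 69 + 68 + 67 + 66 + 65 + 64 + 63 + 62 + 61 + 60 + 59 + 58 + 57 + 56 + 55 + 54 + 53 + 52 + 51 + 50 + 49 + 48 + 47 + 46 + 45 + 44 + 43 + 42 + 41 + 40 + 39 + 38 + 37 + 36 + 35 + 34 + 33 + 32 + 31 + 30 + 29 + 28 + 27 + 26 + 25 + 24 + 23 + 22 + 21 + 20 + 19 + 18 + 17 + 16 + 15 + 14 + 13 + 12 + 11 + 10 + 9 + 8 + 7 + 6 + 5 + 4 + 3 + 2 + 1 + tri(0)
= 87 + 86 + 85 + 84 + 83 + 82 + 81 + 80 + 79 + 78 + 77 + 76 + 75 + 74 + 73 + 72 + 71 + 70 + 69 + 68 + 67 + 66 + 65 + 64 + 63 + 62 + 61 + 60 + 59 + 58 + 57 + 56 + 55 + 54 + 53 + 52 + 51 + 50 + 49 + 48 + 47 + 46 + 45 + 44 + 43 + 42 + 41 + 40 + 39 + 38 + 37 + 36 + 35 + 34 + 33 + 32 + 31 + 30 + 29 + 28 + 27 + 26 + 25 + 24 + 23 + 22 + 21 + 20 + 19 + 18 + 17 + 16 + 15 + 14 + 13 + 12 + 11 + 10 + 9 + 8 + 7 + 6 + 5 + 4 + 3 + 2 + 1 + 0
= 3828

3828


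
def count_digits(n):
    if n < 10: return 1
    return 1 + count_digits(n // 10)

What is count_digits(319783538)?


count_digits(319783538) = 1 + count_digits(31978353)
count_digits(31978353) = 1 + count_digits(3197835)
count_digits(3197835) = 1 + count_digits(319783)
count_digits(319783) = 1 + count_digits(31978)
count_digits(31978) = 1 + count_digits(3197)
count_digits(3197) = 1 + count_digits(319)
count_digits(319) = 1 + count_digits(31)
count_digits(31) = 1 + count_digits(3)
count_digits(3) = 1  (base case: 3 < 10)
Unwinding: 1 + 1 + 1 + 1 + 1 + 1 + 1 + 1 + 1 = 9

9


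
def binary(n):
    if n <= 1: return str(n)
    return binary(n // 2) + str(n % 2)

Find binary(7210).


binary(7210) = binary(3605) + '0'
binary(3605) = binary(1802) + '1'
binary(1802) = binary(901) + '0'
binary(901) = binary(450) + '1'
binary(450) = binary(225) + '0'
binary(225) = binary(112) + '1'
binary(112) = binary(56) + '0'
binary(56) = binary(28) + '0'
binary(28) = binary(14) + '0'
binary(14) = binary(7) + '0'
binary(7) = binary(3) + '1'
binary(3) = binary(1) + '1'
binary(1) = '1'  (base case)
Concatenating: '1' + '1' + '1' + '0' + '0' + '0' + '0' + '1' + '0' + '1' + '0' + '1' + '0' = '1110000101010'

1110000101010


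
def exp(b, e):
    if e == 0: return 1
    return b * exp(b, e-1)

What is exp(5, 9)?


exp(5, 9)
= 5 * exp(5, 8)
= 5 * 5 * exp(5, 7)
= 5 * 5 * 5 * exp(5, 6)
= 5 * 5 * 5 * 5 * exp(5, 5)
= 5 * 5 * 5 * 5 * 5 * exp(5, 4)
= 5 * 5 * 5 * 5 * 5 * 5 * exp(5, 3)
= 5 * 5 * 5 * 5 * 5 * 5 * 5 * exp(5, 2)
= 5 * 5 * 5 * 5 * 5 * 5 * 5 * 5 * exp(5, 1)
= 5 * 5 * 5 * 5 * 5 * 5 * 5 * 5 * 5 * exp(5, 0)
= 5 * 5 * 5 * 5 * 5 * 5 * 5 * 5 * 5 * 1
= 1953125

1953125


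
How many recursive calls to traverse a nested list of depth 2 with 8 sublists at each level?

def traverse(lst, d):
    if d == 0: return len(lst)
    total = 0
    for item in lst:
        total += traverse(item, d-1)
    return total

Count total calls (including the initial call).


At depth 0 (root): 1 call
At depth 1: each of 1 parents calls traverse on 8 children = 8 calls
At depth 2: each of 8 parents calls traverse on 8 children = 64 calls
Total: 1 + 8 + 64 = 73

73


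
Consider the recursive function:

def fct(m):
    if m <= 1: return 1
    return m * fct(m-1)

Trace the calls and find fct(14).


fct(14)
= 14 * fct(13)
= 14 * 13 * fct(12)
= 14 * 13 * 12 * fct(11)
= 14 * 13 * 12 * 11 * fct(10)
= 14 * 13 * 12 * 11 * 10 * fct(9)
= 14 * 13 * 12 * 11 * 10 * 9 * fct(8)
= 14 * 13 * 12 * 11 * 10 * 9 * 8 * fct(7)
= 14 * 13 * 12 * 11 * 10 * 9 * 8 * 7 * fct(6)
= 14 * 13 * 12 * 11 * 10 * 9 * 8 * 7 * 6 * fct(5)
= 14 * 13 * 12 * 11 * 10 * 9 * 8 * 7 * 6 * 5 * fct(4)
= 14 * 13 * 12 * 11 * 10 * 9 * 8 * 7 * 6 * 5 * 4 * fct(3)
= 14 * 13 * 12 * 11 * 10 * 9 * 8 * 7 * 6 * 5 * 4 * 3 * fct(2)
= 14 * 13 * 12 * 11 * 10 * 9 * 8 * 7 * 6 * 5 * 4 * 3 * 2 * fct(1)
= 14 * 13 * 12 * 11 * 10 * 9 * 8 * 7 * 6 * 5 * 4 * 3 * 2 * 1
= 87178291200

87178291200


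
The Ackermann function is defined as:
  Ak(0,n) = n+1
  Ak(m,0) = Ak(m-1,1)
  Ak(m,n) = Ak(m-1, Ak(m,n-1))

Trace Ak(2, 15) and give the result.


Ak(2, 15) = Ak(1, Ak(2, 14))
  Ak(2, 14) = Ak(1, Ak(2, 13))
    Ak(2, 13) = Ak(1, Ak(2, 12))
      Ak(2, 12) = Ak(1, Ak(2, 11))
        Ak(2, 11) = Ak(1, Ak(2, 10))
          Ak(2, 10) = Ak(1, Ak(2, 9))
          Ak(2, 9) = Ak(1, Ak(2, 8))
          Ak(2, 8) = Ak(1, Ak(2, 7))
          Ak(2, 7) = Ak(1, Ak(2, 6))
          Ak(2, 6) = Ak(1, Ak(2, 5))
          Ak(2, 5) = Ak(1, Ak(2, 4))
          Ak(2, 4) = Ak(1, Ak(2, 3))
          Ak(2, 3) = Ak(1, Ak(2, 2))
          Ak(2, 2) = Ak(1, Ak(2, 1))
          Ak(2, 1) = Ak(1, Ak(2, 0))
          Ak(2, 0) = Ak(1, 1)
          Ak(1, 1) = Ak(0, Ak(1, 0))
          Ak(1, 0) = Ak(0, 1)
          Ak(0, 1) = 2
            = Ak(0, 2)
          Ak(0, 2) = 3
            = Ak(1, 3)
          Ak(1, 3) = Ak(0, Ak(1, 2))
          Ak(1, 2) = Ak(0, Ak(1, 1))
          Ak(1, 1) = Ak(0, Ak(1, 0))
... (trace truncated)
Result: Ak(2, 15) = 33

33


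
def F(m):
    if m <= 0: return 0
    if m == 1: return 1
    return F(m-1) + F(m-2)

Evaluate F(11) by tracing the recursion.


Computing F(11) bottom-up:
F(0) = 0
F(1) = 1
F(2) = F(1) + F(0) = 1 + 0 = 1
F(3) = F(2) + F(1) = 1 + 1 = 2
F(4) = F(3) + F(2) = 2 + 1 = 3
F(5) = F(4) + F(3) = 3 + 2 = 5
F(6) = F(5) + F(4) = 5 + 3 = 8
F(7) = F(6) + F(5) = 8 + 5 = 13
F(8) = F(7) + F(6) = 13 + 8 = 21
F(9) = F(8) + F(7) = 21 + 13 = 34
F(10) = F(9) + F(8) = 34 + 21 = 55
F(11) = F(10) + F(9) = 55 + 34 = 89

89


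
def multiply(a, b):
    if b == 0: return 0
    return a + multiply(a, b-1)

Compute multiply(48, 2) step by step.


multiply(48, 2) = 48 + multiply(48, 1)
multiply(48, 1) = 48 + multiply(48, 0)
multiply(48, 0) = 0  (base case)
Total: 48 + 48 + 0 = 96

96


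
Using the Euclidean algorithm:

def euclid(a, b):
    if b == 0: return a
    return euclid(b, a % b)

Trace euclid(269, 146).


euclid(269, 146) = euclid(146, 123)
euclid(146, 123) = euclid(123, 23)
euclid(123, 23) = euclid(23, 8)
euclid(23, 8) = euclid(8, 7)
euclid(8, 7) = euclid(7, 1)
euclid(7, 1) = euclid(1, 0)
euclid(1, 0) = 1  (base case)

1


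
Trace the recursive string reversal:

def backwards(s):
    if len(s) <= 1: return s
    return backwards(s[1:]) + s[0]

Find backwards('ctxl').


backwards('ctxl') = backwards('txl') + 'c'
backwards('txl') = backwards('xl') + 't'
backwards('xl') = backwards('l') + 'x'
backwards('l') = 'l'  (base case)
Concatenating: 'l' + 'x' + 't' + 'c' = 'lxtc'

lxtc


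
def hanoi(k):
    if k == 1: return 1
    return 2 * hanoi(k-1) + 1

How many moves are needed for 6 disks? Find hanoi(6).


hanoi(6) = 2 * hanoi(5) + 1
hanoi(5) = 2 * hanoi(4) + 1
hanoi(4) = 2 * hanoi(3) + 1
hanoi(3) = 2 * hanoi(2) + 1
hanoi(2) = 2 * hanoi(1) + 1
hanoi(1) = 1  (base case)
hanoi(2) = 2 * 1 + 1 = 3
hanoi(3) = 2 * 3 + 1 = 7
hanoi(4) = 2 * 7 + 1 = 15
hanoi(5) = 2 * 15 + 1 = 31
hanoi(6) = 2 * 31 + 1 = 63

63


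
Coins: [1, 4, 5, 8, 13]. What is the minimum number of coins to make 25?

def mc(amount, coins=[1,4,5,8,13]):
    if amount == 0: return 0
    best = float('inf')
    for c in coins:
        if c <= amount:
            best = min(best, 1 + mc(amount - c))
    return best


Building up with DP:
mc(0) = 0
mc(1) = min(1+mc(0)=1+0=1) = 1
mc(2) = min(1+mc(1)=1+1=2) = 2
mc(3) = min(1+mc(2)=1+2=3) = 3
mc(4) = min(1+mc(3)=1+3=4, 1+mc(0)=1+0=1) = 1
mc(5) = min(1+mc(4)=1+1=2, 1+mc(1)=1+1=2, 1+mc(0)=1+0=1) = 1
mc(6) = min(1+mc(5)=1+1=2, 1+mc(2)=1+2=3, 1+mc(1)=1+1=2) = 2
mc(7) = min(1+mc(6)=1+2=3, 1+mc(3)=1+3=4, 1+mc(2)=1+2=3) = 3
mc(8) = min(1+mc(7)=1+3=4, 1+mc(4)=1+1=2, 1+mc(3)=1+3=4, 1+mc(0)=1+0=1) = 1
mc(9) = min(1+mc(8)=1+1=2, 1+mc(5)=1+1=2, 1+mc(4)=1+1=2, 1+mc(1)=1+1=2) = 2
mc(10) = min(1+mc(9)=1+2=3, 1+mc(6)=1+2=3, 1+mc(5)=1+1=2, 1+mc(2)=1+2=3) = 2
mc(11) = min(1+mc(10)=1+2=3, 1+mc(7)=1+3=4, 1+mc(6)=1+2=3, 1+mc(3)=1+3=4) = 3
mc(12) = min(1+mc(11)=1+3=4, 1+mc(8)=1+1=2, 1+mc(7)=1+3=4, 1+mc(4)=1+1=2) = 2
mc(13) = min(1+mc(12)=1+2=3, 1+mc(9)=1+2=3, 1+mc(8)=1+1=2, 1+mc(5)=1+1=2, 1+mc(0)=1+0=1) = 1
mc(14) = min(1+mc(13)=1+1=2, 1+mc(10)=1+2=3, 1+mc(9)=1+2=3, 1+mc(6)=1+2=3, 1+mc(1)=1+1=2) = 2
mc(15) = min(1+mc(14)=1+2=3, 1+mc(11)=1+3=4, 1+mc(10)=1+2=3, 1+mc(7)=1+3=4, 1+mc(2)=1+2=3) = 3
mc(16) = min(1+mc(15)=1+3=4, 1+mc(12)=1+2=3, 1+mc(11)=1+3=4, 1+mc(8)=1+1=2, 1+mc(3)=1+3=4) = 2
mc(17) = min(1+mc(16)=1+2=3, 1+mc(13)=1+1=2, 1+mc(12)=1+2=3, 1+mc(9)=1+2=3, 1+mc(4)=1+1=2) = 2
mc(18) = min(1+mc(17)=1+2=3, 1+mc(14)=1+2=3, 1+mc(13)=1+1=2, 1+mc(10)=1+2=3, 1+mc(5)=1+1=2) = 2
mc(19) = min(1+mc(18)=1+2=3, 1+mc(15)=1+3=4, 1+mc(14)=1+2=3, 1+mc(11)=1+3=4, 1+mc(6)=1+2=3) = 3
mc(20) = min(1+mc(19)=1+3=4, 1+mc(16)=1+2=3, 1+mc(15)=1+3=4, 1+mc(12)=1+2=3, 1+mc(7)=1+3=4) = 3
mc(21) = min(1+mc(20)=1+3=4, 1+mc(17)=1+2=3, 1+mc(16)=1+2=3, 1+mc(13)=1+1=2, 1+mc(8)=1+1=2) = 2
mc(22) = min(1+mc(21)=1+2=3, 1+mc(18)=1+2=3, 1+mc(17)=1+2=3, 1+mc(14)=1+2=3, 1+mc(9)=1+2=3) = 3
mc(23) = min(1+mc(22)=1+3=4, 1+mc(19)=1+3=4, 1+mc(18)=1+2=3, 1+mc(15)=1+3=4, 1+mc(10)=1+2=3) = 3
mc(24) = min(1+mc(23)=1+3=4, 1+mc(20)=1+3=4, 1+mc(19)=1+3=4, 1+mc(16)=1+2=3, 1+mc(11)=1+3=4) = 3
mc(25) = min(1+mc(24)=1+3=4, 1+mc(21)=1+2=3, 1+mc(20)=1+3=4, 1+mc(17)=1+2=3, 1+mc(12)=1+2=3) = 3

3


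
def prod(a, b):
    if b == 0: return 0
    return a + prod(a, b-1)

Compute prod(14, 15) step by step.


prod(14, 15) = 14 + prod(14, 14)
prod(14, 14) = 14 + prod(14, 13)
prod(14, 13) = 14 + prod(14, 12)
prod(14, 12) = 14 + prod(14, 11)
prod(14, 11) = 14 + prod(14, 10)
prod(14, 10) = 14 + prod(14, 9)
prod(14, 9) = 14 + prod(14, 8)
prod(14, 8) = 14 + prod(14, 7)
prod(14, 7) = 14 + prod(14, 6)
prod(14, 6) = 14 + prod(14, 5)
prod(14, 5) = 14 + prod(14, 4)
prod(14, 4) = 14 + prod(14, 3)
prod(14, 3) = 14 + prod(14, 2)
prod(14, 2) = 14 + prod(14, 1)
prod(14, 1) = 14 + prod(14, 0)
prod(14, 0) = 0  (base case)
Total: 14 + 14 + 14 + 14 + 14 + 14 + 14 + 14 + 14 + 14 + 14 + 14 + 14 + 14 + 14 + 0 = 210

210


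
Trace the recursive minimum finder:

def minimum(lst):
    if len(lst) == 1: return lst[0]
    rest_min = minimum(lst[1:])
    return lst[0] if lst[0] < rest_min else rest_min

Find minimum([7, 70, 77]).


minimum([7, 70, 77]): compare 7 with minimum([70, 77])
minimum([70, 77]): compare 70 with minimum([77])
minimum([77]) = 77  (base case)
Compare 70 with 77 -> 70
Compare 7 with 70 -> 7

7


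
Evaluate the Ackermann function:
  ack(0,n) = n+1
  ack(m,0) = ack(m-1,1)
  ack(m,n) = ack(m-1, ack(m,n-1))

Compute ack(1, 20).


ack(1, 20) = ack(0, ack(1, 19))
  ack(1, 19) = ack(0, ack(1, 18))
    ack(1, 18) = ack(0, ack(1, 17))
      ack(1, 17) = ack(0, ack(1, 16))
        ack(1, 16) = ack(0, ack(1, 15))
          ack(1, 15) = ack(0, ack(1, 14))
          ack(1, 14) = ack(0, ack(1, 13))
          ack(1, 13) = ack(0, ack(1, 12))
          ack(1, 12) = ack(0, ack(1, 11))
          ack(1, 11) = ack(0, ack(1, 10))
          ack(1, 10) = ack(0, ack(1, 9))
          ack(1, 9) = ack(0, ack(1, 8))
          ack(1, 8) = ack(0, ack(1, 7))
          ack(1, 7) = ack(0, ack(1, 6))
          ack(1, 6) = ack(0, ack(1, 5))
          ack(1, 5) = ack(0, ack(1, 4))
          ack(1, 4) = ack(0, ack(1, 3))
          ack(1, 3) = ack(0, ack(1, 2))
          ack(1, 2) = ack(0, ack(1, 1))
          ack(1, 1) = ack(0, ack(1, 0))
          ack(1, 0) = ack(0, 1)
          ack(0, 1) = 2
            = ack(0, 2)
          ack(0, 2) = 3
            = ack(0, 3)
... (trace truncated)
Result: ack(1, 20) = 22

22


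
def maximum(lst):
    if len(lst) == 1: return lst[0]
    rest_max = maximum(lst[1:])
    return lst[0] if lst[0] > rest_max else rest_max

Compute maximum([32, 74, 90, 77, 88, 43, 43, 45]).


maximum([32, 74, 90, 77, 88, 43, 43, 45]): compare 32 with maximum([74, 90, 77, 88, 43, 43, 45])
maximum([74, 90, 77, 88, 43, 43, 45]): compare 74 with maximum([90, 77, 88, 43, 43, 45])
maximum([90, 77, 88, 43, 43, 45]): compare 90 with maximum([77, 88, 43, 43, 45])
maximum([77, 88, 43, 43, 45]): compare 77 with maximum([88, 43, 43, 45])
maximum([88, 43, 43, 45]): compare 88 with maximum([43, 43, 45])
maximum([43, 43, 45]): compare 43 with maximum([43, 45])
maximum([43, 45]): compare 43 with maximum([45])
maximum([45]) = 45  (base case)
Compare 43 with 45 -> 45
Compare 43 with 45 -> 45
Compare 88 with 45 -> 88
Compare 77 with 88 -> 88
Compare 90 with 88 -> 90
Compare 74 with 90 -> 90
Compare 32 with 90 -> 90

90


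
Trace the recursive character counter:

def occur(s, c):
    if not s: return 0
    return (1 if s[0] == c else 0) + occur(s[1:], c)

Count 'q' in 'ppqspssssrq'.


s[0]='p' != 'q' -> 0
s[0]='p' != 'q' -> 0
s[0]='q' == 'q' -> 1
s[0]='s' != 'q' -> 0
s[0]='p' != 'q' -> 0
s[0]='s' != 'q' -> 0
s[0]='s' != 'q' -> 0
s[0]='s' != 'q' -> 0
s[0]='s' != 'q' -> 0
s[0]='r' != 'q' -> 0
s[0]='q' == 'q' -> 1
Sum: 0 + 0 + 1 + 0 + 0 + 0 + 0 + 0 + 0 + 0 + 1 = 2

2


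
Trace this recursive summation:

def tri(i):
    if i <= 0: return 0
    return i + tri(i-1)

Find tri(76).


tri(76)
= 76 + 75 + 74 + 73 + 72 + 71 + 70 + 69 + 68 + 67 + 66 + 65 + 64 + 63 + 62 + 61 + 60 + 59 + 58 + 57 + 56 + 55 + 54 + 53 + 52 + 51 + 50 + 49 + 48 + 47 + 46 + 45 + 44 + 43 + 42 + 41 + 40 + 39 + 38 + 37 + 36 + 35 + 34 + 33 + 32 + 31 + 30 + 29 + 28 + 27 + 26 + 25 + 24 + 23 + 22 + 21 + 20 + 19 + 18 + 17 + 16 + 15 + 14 + 13 + 12 + 11 + 10 + 9 + 8 + 7 + 6 + 5 + 4 + 3 + 2 + 1 + tri(0)
= 76 + 75 + 74 + 73 + 72 + 71 + 70 + 69 + 68 + 67 + 66 + 65 + 64 + 63 + 62 + 61 + 60 + 59 + 58 + 57 + 56 + 55 + 54 + 53 + 52 + 51 + 50 + 49 + 48 + 47 + 46 + 45 + 44 + 43 + 42 + 41 + 40 + 39 + 38 + 37 + 36 + 35 + 34 + 33 + 32 + 31 + 30 + 29 + 28 + 27 + 26 + 25 + 24 + 23 + 22 + 21 + 20 + 19 + 18 + 17 + 16 + 15 + 14 + 13 + 12 + 11 + 10 + 9 + 8 + 7 + 6 + 5 + 4 + 3 + 2 + 1 + 0
= 2926

2926


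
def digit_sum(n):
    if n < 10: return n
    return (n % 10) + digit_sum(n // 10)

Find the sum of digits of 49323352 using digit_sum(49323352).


digit_sum(49323352) = 2 + digit_sum(4932335)
digit_sum(4932335) = 5 + digit_sum(493233)
digit_sum(493233) = 3 + digit_sum(49323)
digit_sum(49323) = 3 + digit_sum(4932)
digit_sum(4932) = 2 + digit_sum(493)
digit_sum(493) = 3 + digit_sum(49)
digit_sum(49) = 9 + digit_sum(4)
digit_sum(4) = 4  (base case)
Total: 2 + 5 + 3 + 3 + 2 + 3 + 9 + 4 = 31

31
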